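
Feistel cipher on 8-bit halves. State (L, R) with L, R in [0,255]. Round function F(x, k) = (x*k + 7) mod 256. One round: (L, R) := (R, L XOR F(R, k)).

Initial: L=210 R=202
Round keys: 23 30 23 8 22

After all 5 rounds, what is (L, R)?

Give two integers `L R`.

Answer: 188 252

Derivation:
Round 1 (k=23): L=202 R=255
Round 2 (k=30): L=255 R=35
Round 3 (k=23): L=35 R=211
Round 4 (k=8): L=211 R=188
Round 5 (k=22): L=188 R=252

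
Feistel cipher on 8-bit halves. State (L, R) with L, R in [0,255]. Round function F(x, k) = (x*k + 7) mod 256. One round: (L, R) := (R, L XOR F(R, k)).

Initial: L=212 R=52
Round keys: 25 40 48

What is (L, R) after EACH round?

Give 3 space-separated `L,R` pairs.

Round 1 (k=25): L=52 R=207
Round 2 (k=40): L=207 R=107
Round 3 (k=48): L=107 R=216

Answer: 52,207 207,107 107,216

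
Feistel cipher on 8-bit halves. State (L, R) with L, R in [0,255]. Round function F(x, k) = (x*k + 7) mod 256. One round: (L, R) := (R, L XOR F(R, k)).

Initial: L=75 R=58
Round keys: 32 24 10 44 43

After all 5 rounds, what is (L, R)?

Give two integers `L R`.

Round 1 (k=32): L=58 R=12
Round 2 (k=24): L=12 R=29
Round 3 (k=10): L=29 R=37
Round 4 (k=44): L=37 R=126
Round 5 (k=43): L=126 R=20

Answer: 126 20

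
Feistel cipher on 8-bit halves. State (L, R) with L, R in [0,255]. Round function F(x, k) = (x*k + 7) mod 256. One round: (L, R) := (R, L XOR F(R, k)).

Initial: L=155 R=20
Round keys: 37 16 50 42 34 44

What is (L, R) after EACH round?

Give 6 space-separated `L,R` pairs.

Round 1 (k=37): L=20 R=112
Round 2 (k=16): L=112 R=19
Round 3 (k=50): L=19 R=205
Round 4 (k=42): L=205 R=186
Round 5 (k=34): L=186 R=118
Round 6 (k=44): L=118 R=245

Answer: 20,112 112,19 19,205 205,186 186,118 118,245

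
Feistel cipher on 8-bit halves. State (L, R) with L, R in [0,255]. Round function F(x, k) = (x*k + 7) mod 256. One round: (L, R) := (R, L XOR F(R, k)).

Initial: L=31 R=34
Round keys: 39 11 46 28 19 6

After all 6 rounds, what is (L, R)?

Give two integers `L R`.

Answer: 136 155

Derivation:
Round 1 (k=39): L=34 R=42
Round 2 (k=11): L=42 R=247
Round 3 (k=46): L=247 R=67
Round 4 (k=28): L=67 R=172
Round 5 (k=19): L=172 R=136
Round 6 (k=6): L=136 R=155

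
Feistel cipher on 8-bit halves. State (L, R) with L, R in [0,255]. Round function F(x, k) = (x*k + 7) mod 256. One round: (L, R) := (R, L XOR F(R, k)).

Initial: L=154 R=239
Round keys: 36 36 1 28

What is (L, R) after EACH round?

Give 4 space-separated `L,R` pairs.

Answer: 239,57 57,228 228,210 210,27

Derivation:
Round 1 (k=36): L=239 R=57
Round 2 (k=36): L=57 R=228
Round 3 (k=1): L=228 R=210
Round 4 (k=28): L=210 R=27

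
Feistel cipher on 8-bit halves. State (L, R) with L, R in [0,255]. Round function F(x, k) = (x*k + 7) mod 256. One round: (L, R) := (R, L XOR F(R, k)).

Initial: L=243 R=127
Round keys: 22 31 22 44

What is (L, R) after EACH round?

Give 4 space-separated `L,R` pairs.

Round 1 (k=22): L=127 R=2
Round 2 (k=31): L=2 R=58
Round 3 (k=22): L=58 R=1
Round 4 (k=44): L=1 R=9

Answer: 127,2 2,58 58,1 1,9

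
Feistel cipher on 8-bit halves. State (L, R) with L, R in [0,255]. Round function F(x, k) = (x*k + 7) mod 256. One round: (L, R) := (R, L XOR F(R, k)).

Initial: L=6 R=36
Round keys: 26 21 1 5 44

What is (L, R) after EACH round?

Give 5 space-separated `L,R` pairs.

Answer: 36,169 169,192 192,110 110,237 237,173

Derivation:
Round 1 (k=26): L=36 R=169
Round 2 (k=21): L=169 R=192
Round 3 (k=1): L=192 R=110
Round 4 (k=5): L=110 R=237
Round 5 (k=44): L=237 R=173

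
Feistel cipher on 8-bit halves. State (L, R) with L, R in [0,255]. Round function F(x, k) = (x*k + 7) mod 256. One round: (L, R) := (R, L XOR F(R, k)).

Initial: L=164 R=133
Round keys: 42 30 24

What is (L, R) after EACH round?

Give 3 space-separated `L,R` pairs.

Answer: 133,125 125,40 40,186

Derivation:
Round 1 (k=42): L=133 R=125
Round 2 (k=30): L=125 R=40
Round 3 (k=24): L=40 R=186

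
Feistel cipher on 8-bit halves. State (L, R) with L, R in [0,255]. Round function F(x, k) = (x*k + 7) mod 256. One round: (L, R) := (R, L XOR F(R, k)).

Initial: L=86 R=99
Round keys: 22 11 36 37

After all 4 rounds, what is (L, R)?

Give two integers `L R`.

Round 1 (k=22): L=99 R=223
Round 2 (k=11): L=223 R=255
Round 3 (k=36): L=255 R=60
Round 4 (k=37): L=60 R=76

Answer: 60 76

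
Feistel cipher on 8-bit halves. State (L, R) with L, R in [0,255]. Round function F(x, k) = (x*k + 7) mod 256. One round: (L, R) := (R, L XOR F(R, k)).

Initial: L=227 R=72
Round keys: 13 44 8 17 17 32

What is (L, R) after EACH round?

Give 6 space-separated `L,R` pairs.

Round 1 (k=13): L=72 R=76
Round 2 (k=44): L=76 R=95
Round 3 (k=8): L=95 R=179
Round 4 (k=17): L=179 R=181
Round 5 (k=17): L=181 R=191
Round 6 (k=32): L=191 R=82

Answer: 72,76 76,95 95,179 179,181 181,191 191,82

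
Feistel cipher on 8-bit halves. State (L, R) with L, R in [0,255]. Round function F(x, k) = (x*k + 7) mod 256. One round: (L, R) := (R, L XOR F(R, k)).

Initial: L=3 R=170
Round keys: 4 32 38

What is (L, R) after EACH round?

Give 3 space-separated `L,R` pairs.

Round 1 (k=4): L=170 R=172
Round 2 (k=32): L=172 R=45
Round 3 (k=38): L=45 R=25

Answer: 170,172 172,45 45,25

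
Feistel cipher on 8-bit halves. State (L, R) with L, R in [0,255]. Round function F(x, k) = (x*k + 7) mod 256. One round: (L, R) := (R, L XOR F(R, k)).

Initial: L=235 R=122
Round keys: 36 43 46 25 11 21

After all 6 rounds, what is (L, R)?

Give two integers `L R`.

Round 1 (k=36): L=122 R=196
Round 2 (k=43): L=196 R=137
Round 3 (k=46): L=137 R=97
Round 4 (k=25): L=97 R=9
Round 5 (k=11): L=9 R=11
Round 6 (k=21): L=11 R=231

Answer: 11 231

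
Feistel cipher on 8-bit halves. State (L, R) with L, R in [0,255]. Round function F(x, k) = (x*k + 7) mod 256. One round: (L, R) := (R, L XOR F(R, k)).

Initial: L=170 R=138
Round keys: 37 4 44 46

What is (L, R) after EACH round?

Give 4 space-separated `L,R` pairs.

Answer: 138,83 83,217 217,0 0,222

Derivation:
Round 1 (k=37): L=138 R=83
Round 2 (k=4): L=83 R=217
Round 3 (k=44): L=217 R=0
Round 4 (k=46): L=0 R=222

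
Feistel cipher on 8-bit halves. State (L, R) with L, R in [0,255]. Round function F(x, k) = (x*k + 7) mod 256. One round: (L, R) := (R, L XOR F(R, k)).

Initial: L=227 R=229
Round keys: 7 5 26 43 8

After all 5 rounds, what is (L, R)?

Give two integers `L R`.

Round 1 (k=7): L=229 R=169
Round 2 (k=5): L=169 R=177
Round 3 (k=26): L=177 R=168
Round 4 (k=43): L=168 R=142
Round 5 (k=8): L=142 R=223

Answer: 142 223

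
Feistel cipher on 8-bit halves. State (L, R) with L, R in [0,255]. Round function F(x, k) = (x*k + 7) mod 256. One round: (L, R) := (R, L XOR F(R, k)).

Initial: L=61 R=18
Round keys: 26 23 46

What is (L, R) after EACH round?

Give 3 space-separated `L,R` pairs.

Answer: 18,230 230,163 163,183

Derivation:
Round 1 (k=26): L=18 R=230
Round 2 (k=23): L=230 R=163
Round 3 (k=46): L=163 R=183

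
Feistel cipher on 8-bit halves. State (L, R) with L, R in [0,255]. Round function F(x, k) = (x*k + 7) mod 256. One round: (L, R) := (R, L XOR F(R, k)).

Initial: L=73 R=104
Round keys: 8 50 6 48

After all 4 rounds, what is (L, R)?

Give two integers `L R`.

Round 1 (k=8): L=104 R=14
Round 2 (k=50): L=14 R=171
Round 3 (k=6): L=171 R=7
Round 4 (k=48): L=7 R=252

Answer: 7 252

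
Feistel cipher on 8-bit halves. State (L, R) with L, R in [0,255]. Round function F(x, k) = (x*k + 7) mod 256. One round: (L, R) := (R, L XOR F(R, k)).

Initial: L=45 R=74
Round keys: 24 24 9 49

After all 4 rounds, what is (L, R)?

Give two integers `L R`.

Round 1 (k=24): L=74 R=218
Round 2 (k=24): L=218 R=61
Round 3 (k=9): L=61 R=246
Round 4 (k=49): L=246 R=32

Answer: 246 32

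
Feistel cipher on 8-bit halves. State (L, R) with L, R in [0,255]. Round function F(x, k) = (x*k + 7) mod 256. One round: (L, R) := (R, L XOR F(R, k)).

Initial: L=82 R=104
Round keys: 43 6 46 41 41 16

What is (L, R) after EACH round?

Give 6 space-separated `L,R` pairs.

Round 1 (k=43): L=104 R=45
Round 2 (k=6): L=45 R=125
Round 3 (k=46): L=125 R=80
Round 4 (k=41): L=80 R=170
Round 5 (k=41): L=170 R=17
Round 6 (k=16): L=17 R=189

Answer: 104,45 45,125 125,80 80,170 170,17 17,189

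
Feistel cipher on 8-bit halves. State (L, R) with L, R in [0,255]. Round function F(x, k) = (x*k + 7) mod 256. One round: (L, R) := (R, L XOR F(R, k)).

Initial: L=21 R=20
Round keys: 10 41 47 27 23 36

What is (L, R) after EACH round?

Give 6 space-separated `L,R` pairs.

Answer: 20,218 218,229 229,200 200,250 250,181 181,129

Derivation:
Round 1 (k=10): L=20 R=218
Round 2 (k=41): L=218 R=229
Round 3 (k=47): L=229 R=200
Round 4 (k=27): L=200 R=250
Round 5 (k=23): L=250 R=181
Round 6 (k=36): L=181 R=129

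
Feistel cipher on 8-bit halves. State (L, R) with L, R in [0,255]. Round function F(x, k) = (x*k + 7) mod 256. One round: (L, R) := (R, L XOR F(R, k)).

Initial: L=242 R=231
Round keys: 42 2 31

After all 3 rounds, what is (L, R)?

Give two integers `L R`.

Round 1 (k=42): L=231 R=31
Round 2 (k=2): L=31 R=162
Round 3 (k=31): L=162 R=186

Answer: 162 186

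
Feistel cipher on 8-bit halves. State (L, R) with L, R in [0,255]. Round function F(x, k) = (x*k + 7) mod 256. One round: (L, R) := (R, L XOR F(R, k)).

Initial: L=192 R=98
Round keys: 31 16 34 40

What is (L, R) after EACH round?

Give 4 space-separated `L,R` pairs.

Round 1 (k=31): L=98 R=37
Round 2 (k=16): L=37 R=53
Round 3 (k=34): L=53 R=52
Round 4 (k=40): L=52 R=18

Answer: 98,37 37,53 53,52 52,18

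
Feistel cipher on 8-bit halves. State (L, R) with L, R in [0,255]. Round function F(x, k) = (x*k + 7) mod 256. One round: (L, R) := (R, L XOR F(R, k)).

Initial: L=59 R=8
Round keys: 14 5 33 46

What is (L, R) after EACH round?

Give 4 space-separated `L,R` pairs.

Round 1 (k=14): L=8 R=76
Round 2 (k=5): L=76 R=139
Round 3 (k=33): L=139 R=190
Round 4 (k=46): L=190 R=160

Answer: 8,76 76,139 139,190 190,160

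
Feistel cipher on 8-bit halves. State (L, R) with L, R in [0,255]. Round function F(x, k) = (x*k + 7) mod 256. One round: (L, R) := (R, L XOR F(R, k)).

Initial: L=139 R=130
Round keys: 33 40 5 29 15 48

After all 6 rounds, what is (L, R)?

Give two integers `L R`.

Answer: 81 19

Derivation:
Round 1 (k=33): L=130 R=66
Round 2 (k=40): L=66 R=213
Round 3 (k=5): L=213 R=114
Round 4 (k=29): L=114 R=36
Round 5 (k=15): L=36 R=81
Round 6 (k=48): L=81 R=19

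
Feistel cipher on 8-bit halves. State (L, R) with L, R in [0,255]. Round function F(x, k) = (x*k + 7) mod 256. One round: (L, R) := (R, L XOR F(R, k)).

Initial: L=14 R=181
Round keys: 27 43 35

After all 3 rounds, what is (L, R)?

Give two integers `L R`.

Round 1 (k=27): L=181 R=16
Round 2 (k=43): L=16 R=2
Round 3 (k=35): L=2 R=93

Answer: 2 93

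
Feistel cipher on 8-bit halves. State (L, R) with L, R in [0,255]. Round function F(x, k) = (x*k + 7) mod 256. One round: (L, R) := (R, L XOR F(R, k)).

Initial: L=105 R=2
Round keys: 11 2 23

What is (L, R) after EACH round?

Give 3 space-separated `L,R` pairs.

Round 1 (k=11): L=2 R=116
Round 2 (k=2): L=116 R=237
Round 3 (k=23): L=237 R=38

Answer: 2,116 116,237 237,38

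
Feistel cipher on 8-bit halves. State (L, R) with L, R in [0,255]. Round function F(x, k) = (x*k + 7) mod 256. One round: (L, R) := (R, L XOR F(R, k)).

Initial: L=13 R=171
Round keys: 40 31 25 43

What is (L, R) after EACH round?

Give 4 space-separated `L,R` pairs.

Answer: 171,178 178,62 62,167 167,42

Derivation:
Round 1 (k=40): L=171 R=178
Round 2 (k=31): L=178 R=62
Round 3 (k=25): L=62 R=167
Round 4 (k=43): L=167 R=42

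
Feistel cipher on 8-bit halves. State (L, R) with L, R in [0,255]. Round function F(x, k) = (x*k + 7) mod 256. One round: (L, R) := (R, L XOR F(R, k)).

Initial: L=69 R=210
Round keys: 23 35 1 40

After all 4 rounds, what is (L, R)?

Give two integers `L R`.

Answer: 156 82

Derivation:
Round 1 (k=23): L=210 R=160
Round 2 (k=35): L=160 R=53
Round 3 (k=1): L=53 R=156
Round 4 (k=40): L=156 R=82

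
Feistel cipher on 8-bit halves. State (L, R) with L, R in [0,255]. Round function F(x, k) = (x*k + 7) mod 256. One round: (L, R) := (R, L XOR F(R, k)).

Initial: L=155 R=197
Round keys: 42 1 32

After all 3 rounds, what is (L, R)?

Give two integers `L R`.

Answer: 12 69

Derivation:
Round 1 (k=42): L=197 R=194
Round 2 (k=1): L=194 R=12
Round 3 (k=32): L=12 R=69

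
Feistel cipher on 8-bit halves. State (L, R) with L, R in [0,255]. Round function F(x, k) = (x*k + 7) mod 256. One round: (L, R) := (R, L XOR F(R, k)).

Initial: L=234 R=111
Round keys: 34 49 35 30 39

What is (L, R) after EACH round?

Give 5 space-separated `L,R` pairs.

Answer: 111,47 47,105 105,77 77,100 100,14

Derivation:
Round 1 (k=34): L=111 R=47
Round 2 (k=49): L=47 R=105
Round 3 (k=35): L=105 R=77
Round 4 (k=30): L=77 R=100
Round 5 (k=39): L=100 R=14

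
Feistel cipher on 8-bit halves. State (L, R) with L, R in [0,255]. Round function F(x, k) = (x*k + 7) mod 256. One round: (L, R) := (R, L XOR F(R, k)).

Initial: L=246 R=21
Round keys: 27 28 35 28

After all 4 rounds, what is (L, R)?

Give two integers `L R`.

Answer: 213 161

Derivation:
Round 1 (k=27): L=21 R=200
Round 2 (k=28): L=200 R=242
Round 3 (k=35): L=242 R=213
Round 4 (k=28): L=213 R=161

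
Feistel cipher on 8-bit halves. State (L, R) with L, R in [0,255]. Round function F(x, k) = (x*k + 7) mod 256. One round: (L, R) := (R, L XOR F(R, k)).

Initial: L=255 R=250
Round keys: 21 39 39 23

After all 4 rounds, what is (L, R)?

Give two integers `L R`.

Answer: 50 126

Derivation:
Round 1 (k=21): L=250 R=118
Round 2 (k=39): L=118 R=251
Round 3 (k=39): L=251 R=50
Round 4 (k=23): L=50 R=126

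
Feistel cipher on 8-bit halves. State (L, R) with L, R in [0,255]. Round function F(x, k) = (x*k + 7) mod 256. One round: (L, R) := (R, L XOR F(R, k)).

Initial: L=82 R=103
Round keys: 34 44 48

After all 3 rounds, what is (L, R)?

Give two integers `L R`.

Answer: 220 160

Derivation:
Round 1 (k=34): L=103 R=231
Round 2 (k=44): L=231 R=220
Round 3 (k=48): L=220 R=160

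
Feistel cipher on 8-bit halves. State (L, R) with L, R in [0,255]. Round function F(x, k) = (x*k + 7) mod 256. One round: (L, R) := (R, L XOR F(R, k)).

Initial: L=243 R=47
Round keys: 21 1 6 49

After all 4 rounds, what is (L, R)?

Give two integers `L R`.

Round 1 (k=21): L=47 R=17
Round 2 (k=1): L=17 R=55
Round 3 (k=6): L=55 R=64
Round 4 (k=49): L=64 R=112

Answer: 64 112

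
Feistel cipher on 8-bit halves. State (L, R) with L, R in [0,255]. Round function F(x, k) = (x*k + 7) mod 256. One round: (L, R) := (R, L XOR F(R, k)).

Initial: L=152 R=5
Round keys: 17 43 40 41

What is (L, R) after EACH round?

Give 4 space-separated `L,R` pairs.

Round 1 (k=17): L=5 R=196
Round 2 (k=43): L=196 R=246
Round 3 (k=40): L=246 R=179
Round 4 (k=41): L=179 R=68

Answer: 5,196 196,246 246,179 179,68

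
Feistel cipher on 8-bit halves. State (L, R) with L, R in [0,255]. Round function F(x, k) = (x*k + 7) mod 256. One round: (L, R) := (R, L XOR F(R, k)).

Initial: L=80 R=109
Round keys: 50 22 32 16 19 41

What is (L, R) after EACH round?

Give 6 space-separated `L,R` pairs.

Answer: 109,1 1,112 112,6 6,23 23,186 186,198

Derivation:
Round 1 (k=50): L=109 R=1
Round 2 (k=22): L=1 R=112
Round 3 (k=32): L=112 R=6
Round 4 (k=16): L=6 R=23
Round 5 (k=19): L=23 R=186
Round 6 (k=41): L=186 R=198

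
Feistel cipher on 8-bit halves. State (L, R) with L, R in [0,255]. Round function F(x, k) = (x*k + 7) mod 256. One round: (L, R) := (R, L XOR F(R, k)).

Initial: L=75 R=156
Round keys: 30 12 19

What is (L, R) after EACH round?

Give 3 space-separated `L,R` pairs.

Round 1 (k=30): L=156 R=4
Round 2 (k=12): L=4 R=171
Round 3 (k=19): L=171 R=188

Answer: 156,4 4,171 171,188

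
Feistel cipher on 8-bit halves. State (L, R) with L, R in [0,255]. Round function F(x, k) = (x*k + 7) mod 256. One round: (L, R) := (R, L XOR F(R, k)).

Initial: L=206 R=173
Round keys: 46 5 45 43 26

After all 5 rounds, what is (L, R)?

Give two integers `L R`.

Answer: 53 204

Derivation:
Round 1 (k=46): L=173 R=211
Round 2 (k=5): L=211 R=139
Round 3 (k=45): L=139 R=165
Round 4 (k=43): L=165 R=53
Round 5 (k=26): L=53 R=204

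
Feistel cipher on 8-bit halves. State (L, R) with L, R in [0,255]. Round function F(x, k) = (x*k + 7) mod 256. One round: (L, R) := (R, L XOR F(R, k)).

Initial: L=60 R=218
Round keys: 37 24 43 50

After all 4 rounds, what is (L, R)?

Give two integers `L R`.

Round 1 (k=37): L=218 R=181
Round 2 (k=24): L=181 R=37
Round 3 (k=43): L=37 R=139
Round 4 (k=50): L=139 R=8

Answer: 139 8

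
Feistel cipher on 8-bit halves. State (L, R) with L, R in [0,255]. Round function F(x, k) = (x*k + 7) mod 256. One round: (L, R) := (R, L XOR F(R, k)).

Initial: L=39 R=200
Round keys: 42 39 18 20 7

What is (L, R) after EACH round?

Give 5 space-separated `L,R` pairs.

Round 1 (k=42): L=200 R=240
Round 2 (k=39): L=240 R=95
Round 3 (k=18): L=95 R=69
Round 4 (k=20): L=69 R=52
Round 5 (k=7): L=52 R=54

Answer: 200,240 240,95 95,69 69,52 52,54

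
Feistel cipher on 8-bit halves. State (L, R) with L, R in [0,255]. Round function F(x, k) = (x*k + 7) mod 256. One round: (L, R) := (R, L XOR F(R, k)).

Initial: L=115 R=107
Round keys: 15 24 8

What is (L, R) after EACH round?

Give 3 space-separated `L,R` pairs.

Round 1 (k=15): L=107 R=63
Round 2 (k=24): L=63 R=132
Round 3 (k=8): L=132 R=24

Answer: 107,63 63,132 132,24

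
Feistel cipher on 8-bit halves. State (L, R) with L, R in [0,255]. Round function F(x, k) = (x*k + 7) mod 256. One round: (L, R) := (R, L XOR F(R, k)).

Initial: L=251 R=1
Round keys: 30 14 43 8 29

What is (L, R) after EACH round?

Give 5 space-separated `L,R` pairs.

Round 1 (k=30): L=1 R=222
Round 2 (k=14): L=222 R=42
Round 3 (k=43): L=42 R=203
Round 4 (k=8): L=203 R=117
Round 5 (k=29): L=117 R=131

Answer: 1,222 222,42 42,203 203,117 117,131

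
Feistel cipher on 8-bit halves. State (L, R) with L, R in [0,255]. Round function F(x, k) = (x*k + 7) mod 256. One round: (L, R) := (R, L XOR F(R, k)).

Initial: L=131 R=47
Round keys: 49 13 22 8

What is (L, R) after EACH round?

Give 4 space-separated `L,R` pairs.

Answer: 47,133 133,231 231,100 100,192

Derivation:
Round 1 (k=49): L=47 R=133
Round 2 (k=13): L=133 R=231
Round 3 (k=22): L=231 R=100
Round 4 (k=8): L=100 R=192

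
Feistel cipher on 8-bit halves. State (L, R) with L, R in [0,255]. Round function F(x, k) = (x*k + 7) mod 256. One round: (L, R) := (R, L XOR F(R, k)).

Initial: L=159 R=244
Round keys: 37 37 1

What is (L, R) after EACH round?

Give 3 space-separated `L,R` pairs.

Answer: 244,212 212,95 95,178

Derivation:
Round 1 (k=37): L=244 R=212
Round 2 (k=37): L=212 R=95
Round 3 (k=1): L=95 R=178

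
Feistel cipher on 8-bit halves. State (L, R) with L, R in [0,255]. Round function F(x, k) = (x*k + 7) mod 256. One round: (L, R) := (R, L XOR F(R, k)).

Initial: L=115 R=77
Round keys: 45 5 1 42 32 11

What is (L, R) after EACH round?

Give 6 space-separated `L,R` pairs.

Round 1 (k=45): L=77 R=227
Round 2 (k=5): L=227 R=59
Round 3 (k=1): L=59 R=161
Round 4 (k=42): L=161 R=74
Round 5 (k=32): L=74 R=230
Round 6 (k=11): L=230 R=163

Answer: 77,227 227,59 59,161 161,74 74,230 230,163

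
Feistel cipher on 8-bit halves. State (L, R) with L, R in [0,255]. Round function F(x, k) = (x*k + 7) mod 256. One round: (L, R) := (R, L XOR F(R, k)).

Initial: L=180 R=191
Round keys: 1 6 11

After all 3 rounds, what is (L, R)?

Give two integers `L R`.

Answer: 12 249

Derivation:
Round 1 (k=1): L=191 R=114
Round 2 (k=6): L=114 R=12
Round 3 (k=11): L=12 R=249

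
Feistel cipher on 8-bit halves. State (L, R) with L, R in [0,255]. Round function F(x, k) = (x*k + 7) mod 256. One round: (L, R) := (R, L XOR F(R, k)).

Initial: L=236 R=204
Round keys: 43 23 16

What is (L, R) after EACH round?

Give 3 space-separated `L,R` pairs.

Answer: 204,167 167,196 196,224

Derivation:
Round 1 (k=43): L=204 R=167
Round 2 (k=23): L=167 R=196
Round 3 (k=16): L=196 R=224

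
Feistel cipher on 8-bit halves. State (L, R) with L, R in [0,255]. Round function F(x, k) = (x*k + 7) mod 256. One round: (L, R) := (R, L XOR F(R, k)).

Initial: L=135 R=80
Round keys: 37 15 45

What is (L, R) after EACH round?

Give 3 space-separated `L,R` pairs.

Round 1 (k=37): L=80 R=16
Round 2 (k=15): L=16 R=167
Round 3 (k=45): L=167 R=114

Answer: 80,16 16,167 167,114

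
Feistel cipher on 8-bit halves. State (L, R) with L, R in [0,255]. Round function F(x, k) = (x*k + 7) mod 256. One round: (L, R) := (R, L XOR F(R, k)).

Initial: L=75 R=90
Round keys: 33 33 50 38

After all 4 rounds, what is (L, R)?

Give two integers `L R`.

Answer: 7 122

Derivation:
Round 1 (k=33): L=90 R=234
Round 2 (k=33): L=234 R=107
Round 3 (k=50): L=107 R=7
Round 4 (k=38): L=7 R=122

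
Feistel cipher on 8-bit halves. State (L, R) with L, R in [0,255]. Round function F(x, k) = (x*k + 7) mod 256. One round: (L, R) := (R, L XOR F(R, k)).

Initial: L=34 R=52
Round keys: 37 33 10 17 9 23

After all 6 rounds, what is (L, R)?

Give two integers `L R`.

Round 1 (k=37): L=52 R=169
Round 2 (k=33): L=169 R=228
Round 3 (k=10): L=228 R=70
Round 4 (k=17): L=70 R=73
Round 5 (k=9): L=73 R=222
Round 6 (k=23): L=222 R=176

Answer: 222 176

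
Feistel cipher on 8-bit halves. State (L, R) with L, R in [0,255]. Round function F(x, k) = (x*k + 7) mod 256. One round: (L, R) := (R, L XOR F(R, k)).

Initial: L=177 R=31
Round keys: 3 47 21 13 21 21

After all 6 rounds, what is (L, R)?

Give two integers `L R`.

Answer: 149 61

Derivation:
Round 1 (k=3): L=31 R=213
Round 2 (k=47): L=213 R=61
Round 3 (k=21): L=61 R=221
Round 4 (k=13): L=221 R=125
Round 5 (k=21): L=125 R=149
Round 6 (k=21): L=149 R=61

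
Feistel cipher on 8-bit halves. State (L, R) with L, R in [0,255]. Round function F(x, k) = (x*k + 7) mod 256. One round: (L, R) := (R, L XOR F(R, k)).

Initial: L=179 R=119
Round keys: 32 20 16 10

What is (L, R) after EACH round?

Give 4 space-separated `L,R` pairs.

Round 1 (k=32): L=119 R=84
Round 2 (k=20): L=84 R=224
Round 3 (k=16): L=224 R=83
Round 4 (k=10): L=83 R=165

Answer: 119,84 84,224 224,83 83,165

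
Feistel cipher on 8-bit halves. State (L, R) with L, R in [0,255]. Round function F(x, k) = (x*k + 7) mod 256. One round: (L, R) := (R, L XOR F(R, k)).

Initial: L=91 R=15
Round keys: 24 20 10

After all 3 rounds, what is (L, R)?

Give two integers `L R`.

Round 1 (k=24): L=15 R=52
Round 2 (k=20): L=52 R=24
Round 3 (k=10): L=24 R=195

Answer: 24 195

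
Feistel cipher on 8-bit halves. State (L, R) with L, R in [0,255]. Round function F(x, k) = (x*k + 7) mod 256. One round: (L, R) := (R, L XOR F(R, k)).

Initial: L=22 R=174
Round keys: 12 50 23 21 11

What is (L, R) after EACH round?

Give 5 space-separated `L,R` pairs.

Answer: 174,57 57,135 135,17 17,235 235,49

Derivation:
Round 1 (k=12): L=174 R=57
Round 2 (k=50): L=57 R=135
Round 3 (k=23): L=135 R=17
Round 4 (k=21): L=17 R=235
Round 5 (k=11): L=235 R=49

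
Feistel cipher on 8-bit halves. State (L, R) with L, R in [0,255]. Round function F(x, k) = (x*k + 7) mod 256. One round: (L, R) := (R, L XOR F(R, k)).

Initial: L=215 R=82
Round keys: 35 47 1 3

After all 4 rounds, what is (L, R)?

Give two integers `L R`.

Answer: 92 180

Derivation:
Round 1 (k=35): L=82 R=234
Round 2 (k=47): L=234 R=175
Round 3 (k=1): L=175 R=92
Round 4 (k=3): L=92 R=180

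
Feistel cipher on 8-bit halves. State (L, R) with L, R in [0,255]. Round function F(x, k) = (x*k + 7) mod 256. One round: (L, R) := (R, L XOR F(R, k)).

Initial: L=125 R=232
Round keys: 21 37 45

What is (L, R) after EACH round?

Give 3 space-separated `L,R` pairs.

Round 1 (k=21): L=232 R=114
Round 2 (k=37): L=114 R=105
Round 3 (k=45): L=105 R=14

Answer: 232,114 114,105 105,14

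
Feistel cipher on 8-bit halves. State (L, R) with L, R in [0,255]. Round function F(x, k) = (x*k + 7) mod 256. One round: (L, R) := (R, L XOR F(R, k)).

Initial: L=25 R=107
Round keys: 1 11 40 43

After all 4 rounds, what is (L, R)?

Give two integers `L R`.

Round 1 (k=1): L=107 R=107
Round 2 (k=11): L=107 R=203
Round 3 (k=40): L=203 R=212
Round 4 (k=43): L=212 R=104

Answer: 212 104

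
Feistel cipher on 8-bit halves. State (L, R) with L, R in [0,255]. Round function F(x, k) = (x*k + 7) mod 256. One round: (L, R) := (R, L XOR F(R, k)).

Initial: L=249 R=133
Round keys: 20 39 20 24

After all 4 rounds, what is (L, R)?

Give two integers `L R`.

Answer: 149 63

Derivation:
Round 1 (k=20): L=133 R=146
Round 2 (k=39): L=146 R=192
Round 3 (k=20): L=192 R=149
Round 4 (k=24): L=149 R=63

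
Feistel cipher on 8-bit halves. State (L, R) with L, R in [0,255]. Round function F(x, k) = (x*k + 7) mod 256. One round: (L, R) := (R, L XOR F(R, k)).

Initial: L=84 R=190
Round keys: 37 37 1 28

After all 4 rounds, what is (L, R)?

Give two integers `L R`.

Round 1 (k=37): L=190 R=41
Round 2 (k=37): L=41 R=74
Round 3 (k=1): L=74 R=120
Round 4 (k=28): L=120 R=109

Answer: 120 109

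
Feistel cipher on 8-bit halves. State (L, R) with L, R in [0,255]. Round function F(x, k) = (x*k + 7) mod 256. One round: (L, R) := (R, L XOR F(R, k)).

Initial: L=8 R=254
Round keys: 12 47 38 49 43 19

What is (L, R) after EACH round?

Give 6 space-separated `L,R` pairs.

Round 1 (k=12): L=254 R=231
Round 2 (k=47): L=231 R=142
Round 3 (k=38): L=142 R=252
Round 4 (k=49): L=252 R=205
Round 5 (k=43): L=205 R=138
Round 6 (k=19): L=138 R=136

Answer: 254,231 231,142 142,252 252,205 205,138 138,136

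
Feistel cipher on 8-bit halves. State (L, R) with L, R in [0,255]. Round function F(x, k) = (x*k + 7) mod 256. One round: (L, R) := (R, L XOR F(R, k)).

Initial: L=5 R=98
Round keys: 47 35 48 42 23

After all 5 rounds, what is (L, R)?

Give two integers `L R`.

Answer: 232 40

Derivation:
Round 1 (k=47): L=98 R=0
Round 2 (k=35): L=0 R=101
Round 3 (k=48): L=101 R=247
Round 4 (k=42): L=247 R=232
Round 5 (k=23): L=232 R=40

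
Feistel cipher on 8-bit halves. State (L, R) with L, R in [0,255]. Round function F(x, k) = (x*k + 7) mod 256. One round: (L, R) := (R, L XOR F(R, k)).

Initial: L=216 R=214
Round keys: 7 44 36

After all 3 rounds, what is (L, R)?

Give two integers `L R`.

Answer: 5 130

Derivation:
Round 1 (k=7): L=214 R=57
Round 2 (k=44): L=57 R=5
Round 3 (k=36): L=5 R=130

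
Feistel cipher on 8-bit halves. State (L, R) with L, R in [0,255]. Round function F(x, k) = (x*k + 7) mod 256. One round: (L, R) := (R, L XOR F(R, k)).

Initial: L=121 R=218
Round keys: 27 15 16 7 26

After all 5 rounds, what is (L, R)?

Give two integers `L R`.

Round 1 (k=27): L=218 R=124
Round 2 (k=15): L=124 R=145
Round 3 (k=16): L=145 R=107
Round 4 (k=7): L=107 R=101
Round 5 (k=26): L=101 R=34

Answer: 101 34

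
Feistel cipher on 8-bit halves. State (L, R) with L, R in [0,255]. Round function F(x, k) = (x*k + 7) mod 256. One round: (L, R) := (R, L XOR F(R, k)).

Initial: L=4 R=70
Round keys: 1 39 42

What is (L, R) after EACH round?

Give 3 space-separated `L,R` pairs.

Round 1 (k=1): L=70 R=73
Round 2 (k=39): L=73 R=96
Round 3 (k=42): L=96 R=142

Answer: 70,73 73,96 96,142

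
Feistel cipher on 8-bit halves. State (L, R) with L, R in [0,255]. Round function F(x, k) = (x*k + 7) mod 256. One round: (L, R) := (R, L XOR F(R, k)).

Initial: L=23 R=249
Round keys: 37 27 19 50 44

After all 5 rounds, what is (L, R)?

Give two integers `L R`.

Round 1 (k=37): L=249 R=19
Round 2 (k=27): L=19 R=241
Round 3 (k=19): L=241 R=249
Round 4 (k=50): L=249 R=88
Round 5 (k=44): L=88 R=222

Answer: 88 222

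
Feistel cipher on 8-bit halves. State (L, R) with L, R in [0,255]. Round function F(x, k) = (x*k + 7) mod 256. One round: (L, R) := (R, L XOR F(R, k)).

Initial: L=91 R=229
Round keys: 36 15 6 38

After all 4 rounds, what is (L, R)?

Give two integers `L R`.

Answer: 243 91

Derivation:
Round 1 (k=36): L=229 R=96
Round 2 (k=15): L=96 R=66
Round 3 (k=6): L=66 R=243
Round 4 (k=38): L=243 R=91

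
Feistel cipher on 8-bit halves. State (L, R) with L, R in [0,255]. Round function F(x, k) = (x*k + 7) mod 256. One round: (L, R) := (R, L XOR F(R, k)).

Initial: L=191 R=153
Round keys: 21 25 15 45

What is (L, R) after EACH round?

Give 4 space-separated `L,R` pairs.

Round 1 (k=21): L=153 R=43
Round 2 (k=25): L=43 R=163
Round 3 (k=15): L=163 R=191
Round 4 (k=45): L=191 R=57

Answer: 153,43 43,163 163,191 191,57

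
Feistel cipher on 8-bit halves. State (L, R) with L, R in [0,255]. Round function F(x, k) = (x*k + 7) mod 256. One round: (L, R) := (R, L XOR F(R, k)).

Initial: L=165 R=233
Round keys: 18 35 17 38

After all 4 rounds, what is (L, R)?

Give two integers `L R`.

Round 1 (k=18): L=233 R=204
Round 2 (k=35): L=204 R=2
Round 3 (k=17): L=2 R=229
Round 4 (k=38): L=229 R=7

Answer: 229 7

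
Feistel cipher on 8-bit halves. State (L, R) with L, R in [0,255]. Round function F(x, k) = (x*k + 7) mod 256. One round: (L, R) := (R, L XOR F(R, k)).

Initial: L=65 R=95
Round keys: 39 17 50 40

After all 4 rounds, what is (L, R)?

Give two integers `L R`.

Answer: 164 32

Derivation:
Round 1 (k=39): L=95 R=193
Round 2 (k=17): L=193 R=135
Round 3 (k=50): L=135 R=164
Round 4 (k=40): L=164 R=32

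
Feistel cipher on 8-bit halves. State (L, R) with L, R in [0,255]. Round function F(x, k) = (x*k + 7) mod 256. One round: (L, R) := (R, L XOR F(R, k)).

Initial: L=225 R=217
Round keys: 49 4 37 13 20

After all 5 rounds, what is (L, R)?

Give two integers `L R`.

Round 1 (k=49): L=217 R=113
Round 2 (k=4): L=113 R=18
Round 3 (k=37): L=18 R=208
Round 4 (k=13): L=208 R=133
Round 5 (k=20): L=133 R=187

Answer: 133 187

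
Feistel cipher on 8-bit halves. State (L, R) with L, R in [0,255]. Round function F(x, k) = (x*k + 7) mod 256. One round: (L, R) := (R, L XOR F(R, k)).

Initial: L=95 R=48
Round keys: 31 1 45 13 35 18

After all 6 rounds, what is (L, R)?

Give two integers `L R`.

Round 1 (k=31): L=48 R=136
Round 2 (k=1): L=136 R=191
Round 3 (k=45): L=191 R=18
Round 4 (k=13): L=18 R=78
Round 5 (k=35): L=78 R=163
Round 6 (k=18): L=163 R=51

Answer: 163 51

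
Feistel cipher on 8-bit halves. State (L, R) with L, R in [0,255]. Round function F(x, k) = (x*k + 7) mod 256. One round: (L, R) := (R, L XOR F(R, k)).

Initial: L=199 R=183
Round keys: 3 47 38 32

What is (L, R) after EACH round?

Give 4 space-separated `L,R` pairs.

Answer: 183,235 235,155 155,226 226,220

Derivation:
Round 1 (k=3): L=183 R=235
Round 2 (k=47): L=235 R=155
Round 3 (k=38): L=155 R=226
Round 4 (k=32): L=226 R=220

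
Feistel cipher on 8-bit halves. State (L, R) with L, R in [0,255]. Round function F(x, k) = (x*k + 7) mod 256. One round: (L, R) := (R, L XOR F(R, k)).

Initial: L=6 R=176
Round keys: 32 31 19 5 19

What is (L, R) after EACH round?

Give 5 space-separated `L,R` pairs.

Round 1 (k=32): L=176 R=1
Round 2 (k=31): L=1 R=150
Round 3 (k=19): L=150 R=40
Round 4 (k=5): L=40 R=89
Round 5 (k=19): L=89 R=138

Answer: 176,1 1,150 150,40 40,89 89,138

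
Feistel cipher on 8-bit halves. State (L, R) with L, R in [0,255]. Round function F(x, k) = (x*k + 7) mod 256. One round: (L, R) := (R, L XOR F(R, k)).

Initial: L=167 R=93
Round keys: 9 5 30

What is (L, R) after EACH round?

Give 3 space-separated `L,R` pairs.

Answer: 93,235 235,195 195,10

Derivation:
Round 1 (k=9): L=93 R=235
Round 2 (k=5): L=235 R=195
Round 3 (k=30): L=195 R=10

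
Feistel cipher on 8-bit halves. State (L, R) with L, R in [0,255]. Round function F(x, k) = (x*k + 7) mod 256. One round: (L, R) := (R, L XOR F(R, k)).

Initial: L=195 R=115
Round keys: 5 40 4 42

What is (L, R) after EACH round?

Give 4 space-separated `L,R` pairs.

Answer: 115,133 133,188 188,114 114,7

Derivation:
Round 1 (k=5): L=115 R=133
Round 2 (k=40): L=133 R=188
Round 3 (k=4): L=188 R=114
Round 4 (k=42): L=114 R=7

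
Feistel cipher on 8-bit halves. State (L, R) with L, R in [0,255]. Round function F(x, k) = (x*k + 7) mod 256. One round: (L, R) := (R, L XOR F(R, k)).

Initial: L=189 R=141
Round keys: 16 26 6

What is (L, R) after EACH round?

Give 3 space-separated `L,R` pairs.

Round 1 (k=16): L=141 R=106
Round 2 (k=26): L=106 R=70
Round 3 (k=6): L=70 R=193

Answer: 141,106 106,70 70,193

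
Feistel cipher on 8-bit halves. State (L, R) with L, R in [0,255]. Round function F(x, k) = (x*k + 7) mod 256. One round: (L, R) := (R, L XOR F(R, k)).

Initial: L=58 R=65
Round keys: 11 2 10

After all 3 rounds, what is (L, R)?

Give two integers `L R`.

Round 1 (k=11): L=65 R=232
Round 2 (k=2): L=232 R=150
Round 3 (k=10): L=150 R=11

Answer: 150 11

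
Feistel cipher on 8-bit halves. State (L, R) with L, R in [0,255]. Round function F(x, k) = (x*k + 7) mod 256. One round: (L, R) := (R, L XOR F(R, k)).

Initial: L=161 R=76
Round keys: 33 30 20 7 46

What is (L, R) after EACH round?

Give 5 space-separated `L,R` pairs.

Answer: 76,114 114,47 47,193 193,97 97,180

Derivation:
Round 1 (k=33): L=76 R=114
Round 2 (k=30): L=114 R=47
Round 3 (k=20): L=47 R=193
Round 4 (k=7): L=193 R=97
Round 5 (k=46): L=97 R=180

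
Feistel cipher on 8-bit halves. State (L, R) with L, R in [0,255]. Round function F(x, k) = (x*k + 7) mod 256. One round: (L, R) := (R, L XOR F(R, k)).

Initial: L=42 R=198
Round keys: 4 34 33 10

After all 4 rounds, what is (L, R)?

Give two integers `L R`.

Round 1 (k=4): L=198 R=53
Round 2 (k=34): L=53 R=215
Round 3 (k=33): L=215 R=139
Round 4 (k=10): L=139 R=162

Answer: 139 162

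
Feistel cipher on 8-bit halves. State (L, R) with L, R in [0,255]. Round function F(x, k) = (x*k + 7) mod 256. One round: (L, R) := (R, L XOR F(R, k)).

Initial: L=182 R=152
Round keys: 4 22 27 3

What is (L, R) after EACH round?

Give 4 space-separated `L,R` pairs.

Answer: 152,209 209,101 101,127 127,225

Derivation:
Round 1 (k=4): L=152 R=209
Round 2 (k=22): L=209 R=101
Round 3 (k=27): L=101 R=127
Round 4 (k=3): L=127 R=225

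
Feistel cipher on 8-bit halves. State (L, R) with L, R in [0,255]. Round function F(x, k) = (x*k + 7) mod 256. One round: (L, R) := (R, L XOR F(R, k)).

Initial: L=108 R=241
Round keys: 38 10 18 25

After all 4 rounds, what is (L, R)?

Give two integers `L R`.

Round 1 (k=38): L=241 R=161
Round 2 (k=10): L=161 R=160
Round 3 (k=18): L=160 R=230
Round 4 (k=25): L=230 R=221

Answer: 230 221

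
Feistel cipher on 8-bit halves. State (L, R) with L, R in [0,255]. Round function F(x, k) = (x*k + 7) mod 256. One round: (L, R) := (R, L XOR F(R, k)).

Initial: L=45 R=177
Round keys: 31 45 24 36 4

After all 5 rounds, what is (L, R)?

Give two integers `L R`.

Round 1 (k=31): L=177 R=91
Round 2 (k=45): L=91 R=183
Round 3 (k=24): L=183 R=116
Round 4 (k=36): L=116 R=224
Round 5 (k=4): L=224 R=243

Answer: 224 243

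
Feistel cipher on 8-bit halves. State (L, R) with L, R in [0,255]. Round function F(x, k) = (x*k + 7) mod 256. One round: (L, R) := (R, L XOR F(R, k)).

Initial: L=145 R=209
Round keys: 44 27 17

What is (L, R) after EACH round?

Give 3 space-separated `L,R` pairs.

Answer: 209,98 98,140 140,49

Derivation:
Round 1 (k=44): L=209 R=98
Round 2 (k=27): L=98 R=140
Round 3 (k=17): L=140 R=49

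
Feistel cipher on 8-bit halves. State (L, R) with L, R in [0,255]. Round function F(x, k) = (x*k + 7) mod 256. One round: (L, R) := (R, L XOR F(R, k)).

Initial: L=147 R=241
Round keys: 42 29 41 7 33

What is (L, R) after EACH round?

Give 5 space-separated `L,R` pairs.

Answer: 241,2 2,176 176,53 53,202 202,36

Derivation:
Round 1 (k=42): L=241 R=2
Round 2 (k=29): L=2 R=176
Round 3 (k=41): L=176 R=53
Round 4 (k=7): L=53 R=202
Round 5 (k=33): L=202 R=36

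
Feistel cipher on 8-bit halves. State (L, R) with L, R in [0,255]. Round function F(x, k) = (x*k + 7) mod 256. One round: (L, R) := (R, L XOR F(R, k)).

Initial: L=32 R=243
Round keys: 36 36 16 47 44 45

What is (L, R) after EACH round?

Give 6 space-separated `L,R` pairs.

Answer: 243,19 19,64 64,20 20,243 243,223 223,201

Derivation:
Round 1 (k=36): L=243 R=19
Round 2 (k=36): L=19 R=64
Round 3 (k=16): L=64 R=20
Round 4 (k=47): L=20 R=243
Round 5 (k=44): L=243 R=223
Round 6 (k=45): L=223 R=201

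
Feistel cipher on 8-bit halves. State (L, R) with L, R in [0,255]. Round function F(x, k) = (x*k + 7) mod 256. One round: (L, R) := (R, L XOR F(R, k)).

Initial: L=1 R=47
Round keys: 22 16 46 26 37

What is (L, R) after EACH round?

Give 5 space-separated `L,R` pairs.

Round 1 (k=22): L=47 R=16
Round 2 (k=16): L=16 R=40
Round 3 (k=46): L=40 R=39
Round 4 (k=26): L=39 R=213
Round 5 (k=37): L=213 R=247

Answer: 47,16 16,40 40,39 39,213 213,247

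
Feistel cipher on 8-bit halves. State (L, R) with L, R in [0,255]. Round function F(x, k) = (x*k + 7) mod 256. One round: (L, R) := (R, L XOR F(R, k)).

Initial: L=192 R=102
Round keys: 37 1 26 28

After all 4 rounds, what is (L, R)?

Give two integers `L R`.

Round 1 (k=37): L=102 R=5
Round 2 (k=1): L=5 R=106
Round 3 (k=26): L=106 R=206
Round 4 (k=28): L=206 R=229

Answer: 206 229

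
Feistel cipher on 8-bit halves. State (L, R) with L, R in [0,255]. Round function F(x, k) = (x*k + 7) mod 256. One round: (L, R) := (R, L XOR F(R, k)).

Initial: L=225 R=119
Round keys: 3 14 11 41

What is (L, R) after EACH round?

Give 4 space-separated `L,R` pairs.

Answer: 119,141 141,202 202,56 56,53

Derivation:
Round 1 (k=3): L=119 R=141
Round 2 (k=14): L=141 R=202
Round 3 (k=11): L=202 R=56
Round 4 (k=41): L=56 R=53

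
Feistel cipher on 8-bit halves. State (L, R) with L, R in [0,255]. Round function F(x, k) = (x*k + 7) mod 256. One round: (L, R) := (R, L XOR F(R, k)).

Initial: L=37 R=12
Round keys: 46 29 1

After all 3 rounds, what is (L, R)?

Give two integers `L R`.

Answer: 37 38

Derivation:
Round 1 (k=46): L=12 R=10
Round 2 (k=29): L=10 R=37
Round 3 (k=1): L=37 R=38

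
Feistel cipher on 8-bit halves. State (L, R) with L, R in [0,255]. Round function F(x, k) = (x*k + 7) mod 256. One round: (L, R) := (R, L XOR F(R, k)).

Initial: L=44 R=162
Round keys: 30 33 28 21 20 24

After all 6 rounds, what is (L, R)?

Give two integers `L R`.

Answer: 123 68

Derivation:
Round 1 (k=30): L=162 R=47
Round 2 (k=33): L=47 R=180
Round 3 (k=28): L=180 R=152
Round 4 (k=21): L=152 R=203
Round 5 (k=20): L=203 R=123
Round 6 (k=24): L=123 R=68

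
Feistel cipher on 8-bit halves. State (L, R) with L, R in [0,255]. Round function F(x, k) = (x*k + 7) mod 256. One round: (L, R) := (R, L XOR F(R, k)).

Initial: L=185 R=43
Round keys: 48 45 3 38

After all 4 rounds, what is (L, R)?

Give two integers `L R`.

Answer: 135 167

Derivation:
Round 1 (k=48): L=43 R=174
Round 2 (k=45): L=174 R=182
Round 3 (k=3): L=182 R=135
Round 4 (k=38): L=135 R=167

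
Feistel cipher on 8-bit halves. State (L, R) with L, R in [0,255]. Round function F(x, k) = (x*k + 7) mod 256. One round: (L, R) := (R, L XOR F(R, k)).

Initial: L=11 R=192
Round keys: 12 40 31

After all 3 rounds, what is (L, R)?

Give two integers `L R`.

Round 1 (k=12): L=192 R=12
Round 2 (k=40): L=12 R=39
Round 3 (k=31): L=39 R=204

Answer: 39 204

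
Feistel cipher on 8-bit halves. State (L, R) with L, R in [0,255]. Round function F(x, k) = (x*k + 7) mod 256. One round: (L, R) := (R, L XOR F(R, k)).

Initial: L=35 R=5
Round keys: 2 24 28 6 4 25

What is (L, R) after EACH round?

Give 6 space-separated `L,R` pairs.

Answer: 5,50 50,178 178,77 77,103 103,238 238,34

Derivation:
Round 1 (k=2): L=5 R=50
Round 2 (k=24): L=50 R=178
Round 3 (k=28): L=178 R=77
Round 4 (k=6): L=77 R=103
Round 5 (k=4): L=103 R=238
Round 6 (k=25): L=238 R=34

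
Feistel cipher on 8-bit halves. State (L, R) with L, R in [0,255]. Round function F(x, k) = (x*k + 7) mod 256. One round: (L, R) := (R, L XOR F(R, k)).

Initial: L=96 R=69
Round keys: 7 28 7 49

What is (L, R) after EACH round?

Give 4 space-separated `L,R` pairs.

Round 1 (k=7): L=69 R=138
Round 2 (k=28): L=138 R=90
Round 3 (k=7): L=90 R=247
Round 4 (k=49): L=247 R=20

Answer: 69,138 138,90 90,247 247,20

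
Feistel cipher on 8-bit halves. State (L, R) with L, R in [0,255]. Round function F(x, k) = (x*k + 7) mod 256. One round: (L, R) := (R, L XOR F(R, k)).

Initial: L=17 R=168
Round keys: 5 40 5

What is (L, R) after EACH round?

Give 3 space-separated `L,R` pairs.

Round 1 (k=5): L=168 R=94
Round 2 (k=40): L=94 R=31
Round 3 (k=5): L=31 R=252

Answer: 168,94 94,31 31,252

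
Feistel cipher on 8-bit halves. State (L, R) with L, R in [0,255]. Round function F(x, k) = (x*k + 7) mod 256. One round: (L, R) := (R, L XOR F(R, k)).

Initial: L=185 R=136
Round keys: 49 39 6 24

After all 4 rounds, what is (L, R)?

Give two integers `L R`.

Answer: 11 70

Derivation:
Round 1 (k=49): L=136 R=182
Round 2 (k=39): L=182 R=73
Round 3 (k=6): L=73 R=11
Round 4 (k=24): L=11 R=70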